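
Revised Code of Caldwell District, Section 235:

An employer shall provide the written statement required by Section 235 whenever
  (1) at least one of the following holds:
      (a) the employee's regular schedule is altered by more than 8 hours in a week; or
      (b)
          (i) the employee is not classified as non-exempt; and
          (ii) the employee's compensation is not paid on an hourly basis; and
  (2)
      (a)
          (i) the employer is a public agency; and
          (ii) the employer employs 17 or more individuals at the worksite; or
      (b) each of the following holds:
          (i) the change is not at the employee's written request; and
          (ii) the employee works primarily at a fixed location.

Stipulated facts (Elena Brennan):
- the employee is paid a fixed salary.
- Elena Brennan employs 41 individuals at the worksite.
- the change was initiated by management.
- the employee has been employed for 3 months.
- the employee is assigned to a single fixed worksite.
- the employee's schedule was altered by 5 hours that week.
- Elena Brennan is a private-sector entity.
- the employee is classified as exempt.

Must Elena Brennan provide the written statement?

(a) schedule shift > 8h — fails.
(i) not (non-exempt) — holds.
(ii) not (hourly-paid) — met.
So (b) is satisfied (T AND T).
So (1) is satisfied (F OR T).
(i) public agency — not satisfied.
(ii) ≥ 17 at site — met.
(a) = F AND T = false.
(i) not employee-requested — holds.
(ii) fixed location — met.
(b): T AND T → true.
(2): F OR T → true.
Overall = T AND T = true.

Yes — required.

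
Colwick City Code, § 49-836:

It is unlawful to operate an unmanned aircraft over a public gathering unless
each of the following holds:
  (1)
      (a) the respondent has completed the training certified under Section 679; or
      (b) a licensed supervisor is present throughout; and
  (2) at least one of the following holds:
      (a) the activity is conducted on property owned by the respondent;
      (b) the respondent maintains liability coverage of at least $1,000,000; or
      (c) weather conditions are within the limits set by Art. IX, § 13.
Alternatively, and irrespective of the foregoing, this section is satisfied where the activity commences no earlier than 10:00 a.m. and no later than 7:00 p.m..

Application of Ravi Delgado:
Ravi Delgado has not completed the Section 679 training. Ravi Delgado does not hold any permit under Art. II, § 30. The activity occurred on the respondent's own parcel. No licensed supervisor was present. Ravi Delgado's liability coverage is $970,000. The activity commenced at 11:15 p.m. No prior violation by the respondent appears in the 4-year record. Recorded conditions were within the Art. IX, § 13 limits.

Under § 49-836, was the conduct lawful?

No — unlawful.

(a) training certified — not satisfied.
(b) supervisor present — fails.
(1) = F OR F = false.
(a) own property — satisfied.
(b) coverage ≥ $1,000,000 — not met.
(c) weather ok — holds.
(2) = T OR F OR T = true.
Overall = F AND T = false.
Exception (start within hours) — not satisfied.
Result: main false OR exception false → false.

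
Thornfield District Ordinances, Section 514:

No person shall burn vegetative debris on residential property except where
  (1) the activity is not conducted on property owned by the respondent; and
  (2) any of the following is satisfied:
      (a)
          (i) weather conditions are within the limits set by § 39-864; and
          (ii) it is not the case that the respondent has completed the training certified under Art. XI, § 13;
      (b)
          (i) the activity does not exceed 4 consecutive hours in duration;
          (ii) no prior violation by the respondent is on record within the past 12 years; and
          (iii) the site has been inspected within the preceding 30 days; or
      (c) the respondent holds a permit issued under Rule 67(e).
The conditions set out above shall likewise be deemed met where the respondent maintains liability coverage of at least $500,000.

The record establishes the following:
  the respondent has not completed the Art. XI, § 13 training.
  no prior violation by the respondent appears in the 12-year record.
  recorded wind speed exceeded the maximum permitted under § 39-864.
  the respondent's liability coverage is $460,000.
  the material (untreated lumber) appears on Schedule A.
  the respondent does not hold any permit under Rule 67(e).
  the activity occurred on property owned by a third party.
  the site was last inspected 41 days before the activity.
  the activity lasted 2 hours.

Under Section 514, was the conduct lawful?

No — unlawful.

(1) not (own property) — met.
(i) weather ok — fails.
(ii) not (training certified) — satisfied.
(a) = F AND T = false.
(i) ≤ 4 hrs duration — holds.
(ii) no prior violation — holds.
(iii) site inspected — not met.
(b) = T AND T AND F = false.
(c) holds permit — fails.
(2) = F OR F OR F = false.
Overall: T AND F → false.
Exception (coverage ≥ $500,000) — not satisfied.
Result: main false OR exception false → false.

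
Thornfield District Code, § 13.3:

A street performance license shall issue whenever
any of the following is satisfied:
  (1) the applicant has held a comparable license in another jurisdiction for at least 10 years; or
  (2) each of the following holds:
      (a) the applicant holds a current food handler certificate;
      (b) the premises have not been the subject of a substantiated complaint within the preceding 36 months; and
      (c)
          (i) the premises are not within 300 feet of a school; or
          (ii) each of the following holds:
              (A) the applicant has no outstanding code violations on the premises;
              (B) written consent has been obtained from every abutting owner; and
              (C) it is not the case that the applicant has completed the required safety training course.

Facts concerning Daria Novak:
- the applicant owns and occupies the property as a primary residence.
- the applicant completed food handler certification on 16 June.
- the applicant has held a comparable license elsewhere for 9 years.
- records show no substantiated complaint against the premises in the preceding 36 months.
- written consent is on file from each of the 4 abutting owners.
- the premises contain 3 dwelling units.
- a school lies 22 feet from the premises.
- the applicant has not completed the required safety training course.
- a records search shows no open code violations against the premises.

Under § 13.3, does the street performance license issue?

(1) prior license ≥ 10 yr — not met.
(a) food handler cert. — holds.
(b) no complaint in 36 mo. — satisfied.
(i) ≥300 ft from school — not met.
(A) no code violations — satisfied.
(B) all abutters consent — satisfied.
(C) not (safety training) — holds.
(ii) = T AND T AND T = true.
So (c) is satisfied (F OR T).
(2) = T AND T AND T = true.
Overall: F OR T → true.

Yes — granted.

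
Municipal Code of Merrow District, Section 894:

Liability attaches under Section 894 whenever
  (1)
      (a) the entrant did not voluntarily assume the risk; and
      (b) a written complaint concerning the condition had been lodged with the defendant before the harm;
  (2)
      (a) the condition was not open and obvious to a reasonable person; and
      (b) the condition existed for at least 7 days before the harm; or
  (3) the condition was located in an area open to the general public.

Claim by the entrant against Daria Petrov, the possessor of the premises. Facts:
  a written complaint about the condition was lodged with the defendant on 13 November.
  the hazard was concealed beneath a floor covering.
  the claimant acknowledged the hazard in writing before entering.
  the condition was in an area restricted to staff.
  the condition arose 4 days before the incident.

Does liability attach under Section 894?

(a) no assumed risk — not met.
(b) complaint lodged — met.
So (1) is not satisfied (F AND T).
(a) not open/obvious — satisfied.
(b) condition ≥7 days old — fails.
So (2) is not satisfied (T AND F).
(3) public area — not met.
Overall = F OR F OR F = false.

No — not liable.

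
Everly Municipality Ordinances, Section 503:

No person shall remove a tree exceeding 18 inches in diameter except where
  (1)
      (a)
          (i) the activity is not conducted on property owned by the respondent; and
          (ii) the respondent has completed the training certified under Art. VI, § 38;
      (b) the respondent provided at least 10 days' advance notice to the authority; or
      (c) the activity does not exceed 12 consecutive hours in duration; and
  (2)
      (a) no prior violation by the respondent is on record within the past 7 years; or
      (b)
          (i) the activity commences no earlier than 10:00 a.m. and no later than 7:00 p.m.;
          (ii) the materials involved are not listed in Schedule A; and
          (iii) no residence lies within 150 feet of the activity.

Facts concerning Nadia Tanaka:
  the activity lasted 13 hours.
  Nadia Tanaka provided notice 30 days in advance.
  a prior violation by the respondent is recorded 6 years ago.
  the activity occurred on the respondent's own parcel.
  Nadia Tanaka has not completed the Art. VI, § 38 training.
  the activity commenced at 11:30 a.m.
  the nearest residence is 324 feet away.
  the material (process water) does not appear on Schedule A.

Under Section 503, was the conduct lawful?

Yes — lawful.

(i) not (own property) — not satisfied.
(ii) training certified — not satisfied.
(a): F AND F → false.
(b) ≥10 days' notice — met.
(c) ≤ 12 hrs duration — not satisfied.
So (1) is satisfied (F OR T OR F).
(a) no prior violation — fails.
(i) start within hours — holds.
(ii) not (Schedule A material) — satisfied.
(iii) no residence in 150 ft — satisfied.
(b): T AND T AND T → true.
(2) = F OR T = true.
Overall = T AND T = true.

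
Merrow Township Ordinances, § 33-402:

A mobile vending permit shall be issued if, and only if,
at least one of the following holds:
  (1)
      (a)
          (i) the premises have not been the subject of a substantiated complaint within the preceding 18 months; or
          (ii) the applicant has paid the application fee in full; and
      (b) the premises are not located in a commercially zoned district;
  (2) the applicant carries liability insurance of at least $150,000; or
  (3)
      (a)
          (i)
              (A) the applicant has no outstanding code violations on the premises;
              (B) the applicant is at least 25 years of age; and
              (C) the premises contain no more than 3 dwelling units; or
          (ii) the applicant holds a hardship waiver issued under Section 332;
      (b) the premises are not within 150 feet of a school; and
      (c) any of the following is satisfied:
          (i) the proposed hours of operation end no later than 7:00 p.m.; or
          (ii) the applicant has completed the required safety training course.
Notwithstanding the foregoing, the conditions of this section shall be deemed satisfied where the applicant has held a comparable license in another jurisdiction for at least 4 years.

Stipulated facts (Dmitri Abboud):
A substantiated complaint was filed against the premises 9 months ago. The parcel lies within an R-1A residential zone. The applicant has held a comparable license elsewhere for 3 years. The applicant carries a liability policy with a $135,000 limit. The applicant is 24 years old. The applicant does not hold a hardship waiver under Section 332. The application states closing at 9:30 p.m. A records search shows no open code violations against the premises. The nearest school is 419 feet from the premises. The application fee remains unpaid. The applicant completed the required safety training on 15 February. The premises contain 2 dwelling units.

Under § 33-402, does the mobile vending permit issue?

No — denied.

(i) no complaint in 18 mo. — not satisfied.
(ii) fee paid — not satisfied.
(a) = F OR F = false.
(b) not (commercially zoned) — holds.
So (1) is not satisfied (F AND T).
(2) insurance ≥ $150,000 — not satisfied.
(A) no code violations — satisfied.
(B) age ≥ 25 — not satisfied.
(C) ≤ 3 units — satisfied.
So (i) is not satisfied (T AND F AND T).
(ii) hardship waiver — not satisfied.
(a): F OR F → false.
(b) ≥150 ft from school — satisfied.
(i) closes by 7 p.m. — not satisfied.
(ii) safety training — met.
(c): F OR T → true.
(3) = F AND T AND T = false.
So Overall is not satisfied (F OR F OR F).
Exception (prior license ≥ 4 yr) — not satisfied.
Result: main false OR exception false → false.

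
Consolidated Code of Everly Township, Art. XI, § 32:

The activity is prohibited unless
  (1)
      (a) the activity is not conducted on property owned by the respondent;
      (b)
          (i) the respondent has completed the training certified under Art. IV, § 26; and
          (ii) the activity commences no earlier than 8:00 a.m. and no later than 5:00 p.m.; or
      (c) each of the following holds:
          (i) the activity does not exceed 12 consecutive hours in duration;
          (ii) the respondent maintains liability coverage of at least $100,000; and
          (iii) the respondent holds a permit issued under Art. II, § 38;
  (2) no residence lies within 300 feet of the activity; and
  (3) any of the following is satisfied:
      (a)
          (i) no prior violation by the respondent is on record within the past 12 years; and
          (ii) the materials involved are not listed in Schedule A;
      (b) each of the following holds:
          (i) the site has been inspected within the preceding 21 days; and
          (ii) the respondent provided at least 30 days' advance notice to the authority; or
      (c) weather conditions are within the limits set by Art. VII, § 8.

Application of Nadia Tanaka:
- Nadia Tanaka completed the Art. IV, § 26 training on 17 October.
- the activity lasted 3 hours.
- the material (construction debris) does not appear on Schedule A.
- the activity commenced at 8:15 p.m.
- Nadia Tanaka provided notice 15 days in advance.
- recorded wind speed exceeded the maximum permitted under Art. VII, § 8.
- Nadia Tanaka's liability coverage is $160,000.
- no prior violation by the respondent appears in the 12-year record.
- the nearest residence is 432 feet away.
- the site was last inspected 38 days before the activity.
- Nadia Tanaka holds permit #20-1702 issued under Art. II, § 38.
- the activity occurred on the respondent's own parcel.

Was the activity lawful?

Yes — lawful.

(a) not (own property) — not satisfied.
(i) training certified — satisfied.
(ii) start within hours — not met.
(b): T AND F → false.
(i) ≤ 12 hrs duration — met.
(ii) coverage ≥ $100,000 — holds.
(iii) holds permit — satisfied.
(c): T AND T AND T → true.
So (1) is satisfied (F OR F OR T).
(2) no residence in 300 ft — holds.
(i) no prior violation — met.
(ii) not (Schedule A material) — met.
(a): T AND T → true.
(i) site inspected — not satisfied.
(ii) ≥30 days' notice — fails.
So (b) is not satisfied (F AND F).
(c) weather ok — fails.
(3): T OR F OR F → true.
Overall: T AND T AND T → true.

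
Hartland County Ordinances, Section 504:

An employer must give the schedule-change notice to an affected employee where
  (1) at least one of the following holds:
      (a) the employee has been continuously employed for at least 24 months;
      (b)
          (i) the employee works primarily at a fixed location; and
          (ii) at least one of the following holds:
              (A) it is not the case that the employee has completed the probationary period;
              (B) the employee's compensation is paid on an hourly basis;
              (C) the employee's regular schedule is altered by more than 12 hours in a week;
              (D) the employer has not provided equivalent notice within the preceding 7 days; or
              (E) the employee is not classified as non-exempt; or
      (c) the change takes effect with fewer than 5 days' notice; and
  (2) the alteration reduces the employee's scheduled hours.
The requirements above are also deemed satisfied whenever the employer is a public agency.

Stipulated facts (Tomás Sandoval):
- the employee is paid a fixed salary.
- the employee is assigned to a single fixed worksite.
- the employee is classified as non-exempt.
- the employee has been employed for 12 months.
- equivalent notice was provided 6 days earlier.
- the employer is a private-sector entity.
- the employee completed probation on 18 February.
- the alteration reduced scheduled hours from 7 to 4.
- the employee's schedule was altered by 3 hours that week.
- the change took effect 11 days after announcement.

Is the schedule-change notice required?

(a) tenure ≥ 24 mo. — not met.
(i) fixed location — met.
(A) not (past probation) — not met.
(B) hourly-paid — not met.
(C) schedule shift > 12h — not met.
(D) no recent notice — not satisfied.
(E) not (non-exempt) — not met.
So (ii) is not satisfied (F OR F OR F OR F OR F).
(b) = T AND F = false.
(c) < 5 days' notice — not met.
(1): F OR F OR F → false.
(2) hours reduced — satisfied.
So Overall is not satisfied (F AND T).
Exception (public agency) — not satisfied.
Result: main false OR exception false → false.

No — not required.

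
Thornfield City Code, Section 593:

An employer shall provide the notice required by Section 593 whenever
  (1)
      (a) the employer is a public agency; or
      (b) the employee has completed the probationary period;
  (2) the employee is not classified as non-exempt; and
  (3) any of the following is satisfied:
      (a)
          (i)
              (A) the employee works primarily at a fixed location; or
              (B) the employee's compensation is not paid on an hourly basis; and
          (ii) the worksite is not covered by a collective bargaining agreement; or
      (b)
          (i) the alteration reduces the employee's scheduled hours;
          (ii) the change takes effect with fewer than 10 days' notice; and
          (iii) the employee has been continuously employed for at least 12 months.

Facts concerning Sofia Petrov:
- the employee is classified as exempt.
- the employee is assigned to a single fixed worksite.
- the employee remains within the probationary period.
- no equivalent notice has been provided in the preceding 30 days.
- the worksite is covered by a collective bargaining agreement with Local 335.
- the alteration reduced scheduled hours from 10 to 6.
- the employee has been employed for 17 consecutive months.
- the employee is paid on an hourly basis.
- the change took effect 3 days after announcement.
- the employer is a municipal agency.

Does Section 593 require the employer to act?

Yes — required.

(a) public agency — holds.
(b) past probation — not met.
So (1) is satisfied (T OR F).
(2) not (non-exempt) — satisfied.
(A) fixed location — holds.
(B) not (hourly-paid) — fails.
So (i) is satisfied (T OR F).
(ii) no CBA — fails.
So (a) is not satisfied (T AND F).
(i) hours reduced — met.
(ii) < 10 days' notice — satisfied.
(iii) tenure ≥ 12 mo. — met.
(b) = T AND T AND T = true.
(3): F OR T → true.
Overall = T AND T AND T = true.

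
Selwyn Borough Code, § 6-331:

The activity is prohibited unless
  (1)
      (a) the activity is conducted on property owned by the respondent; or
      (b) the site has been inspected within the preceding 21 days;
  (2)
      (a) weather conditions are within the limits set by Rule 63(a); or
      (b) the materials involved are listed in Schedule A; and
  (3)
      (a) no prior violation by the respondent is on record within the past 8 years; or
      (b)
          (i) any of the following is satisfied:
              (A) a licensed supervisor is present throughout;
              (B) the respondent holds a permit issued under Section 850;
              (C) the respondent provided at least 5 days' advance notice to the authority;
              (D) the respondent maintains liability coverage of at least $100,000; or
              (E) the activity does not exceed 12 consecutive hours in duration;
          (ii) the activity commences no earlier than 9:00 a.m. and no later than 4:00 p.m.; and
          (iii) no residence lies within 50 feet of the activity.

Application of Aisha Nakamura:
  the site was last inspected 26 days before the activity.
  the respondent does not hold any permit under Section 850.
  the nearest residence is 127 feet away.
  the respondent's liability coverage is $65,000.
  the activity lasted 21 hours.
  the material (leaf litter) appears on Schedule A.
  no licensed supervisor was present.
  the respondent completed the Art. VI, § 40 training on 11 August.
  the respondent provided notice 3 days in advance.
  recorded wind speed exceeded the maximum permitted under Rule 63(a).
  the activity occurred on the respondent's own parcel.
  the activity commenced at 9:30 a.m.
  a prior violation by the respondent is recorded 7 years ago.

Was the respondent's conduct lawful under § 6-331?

No — unlawful.

(a) own property — satisfied.
(b) site inspected — not satisfied.
(1) = T OR F = true.
(a) weather ok — fails.
(b) Schedule A material — satisfied.
(2): F OR T → true.
(a) no prior violation — not satisfied.
(A) supervisor present — not met.
(B) holds permit — fails.
(C) ≥5 days' notice — fails.
(D) coverage ≥ $100,000 — not met.
(E) ≤ 12 hrs duration — not satisfied.
So (i) is not satisfied (F OR F OR F OR F OR F).
(ii) start within hours — holds.
(iii) no residence in 50 ft — met.
(b): F AND T AND T → false.
(3): F OR F → false.
Overall = T AND T AND F = false.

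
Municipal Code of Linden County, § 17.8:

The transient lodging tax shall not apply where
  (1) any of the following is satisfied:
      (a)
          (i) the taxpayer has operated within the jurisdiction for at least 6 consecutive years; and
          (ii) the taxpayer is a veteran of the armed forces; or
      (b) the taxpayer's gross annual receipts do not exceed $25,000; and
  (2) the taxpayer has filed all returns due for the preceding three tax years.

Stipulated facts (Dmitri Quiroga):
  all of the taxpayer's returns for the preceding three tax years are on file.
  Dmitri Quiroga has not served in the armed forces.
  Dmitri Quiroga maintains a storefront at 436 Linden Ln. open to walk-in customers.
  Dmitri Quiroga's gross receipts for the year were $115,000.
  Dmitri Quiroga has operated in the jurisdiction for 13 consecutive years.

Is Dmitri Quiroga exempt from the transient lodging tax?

No — not exempt.

(i) ≥ 6 yrs in jurisdiction — holds.
(ii) veteran — not satisfied.
So (a) is not satisfied (T AND F).
(b) receipts ≤ $25,000 — not met.
(1): F OR F → false.
(2) returns current — satisfied.
Overall = F AND T = false.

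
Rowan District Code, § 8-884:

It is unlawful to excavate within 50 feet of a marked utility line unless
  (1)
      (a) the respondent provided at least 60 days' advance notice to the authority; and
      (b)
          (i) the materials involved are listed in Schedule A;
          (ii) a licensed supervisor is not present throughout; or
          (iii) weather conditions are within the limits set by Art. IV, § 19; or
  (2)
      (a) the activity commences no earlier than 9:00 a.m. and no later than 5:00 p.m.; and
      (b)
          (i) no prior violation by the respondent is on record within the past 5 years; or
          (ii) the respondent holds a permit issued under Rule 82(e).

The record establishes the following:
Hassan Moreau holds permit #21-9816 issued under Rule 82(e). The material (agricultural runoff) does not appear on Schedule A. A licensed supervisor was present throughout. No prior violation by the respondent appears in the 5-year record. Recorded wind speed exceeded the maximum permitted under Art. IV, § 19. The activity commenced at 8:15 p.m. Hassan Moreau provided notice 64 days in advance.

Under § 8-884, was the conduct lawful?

No — unlawful.

(a) ≥60 days' notice — satisfied.
(i) Schedule A material — fails.
(ii) not (supervisor present) — not satisfied.
(iii) weather ok — not satisfied.
(b): F OR F OR F → false.
So (1) is not satisfied (T AND F).
(a) start within hours — fails.
(i) no prior violation — met.
(ii) holds permit — holds.
(b) = T OR T = true.
(2) = F AND T = false.
So Overall is not satisfied (F OR F).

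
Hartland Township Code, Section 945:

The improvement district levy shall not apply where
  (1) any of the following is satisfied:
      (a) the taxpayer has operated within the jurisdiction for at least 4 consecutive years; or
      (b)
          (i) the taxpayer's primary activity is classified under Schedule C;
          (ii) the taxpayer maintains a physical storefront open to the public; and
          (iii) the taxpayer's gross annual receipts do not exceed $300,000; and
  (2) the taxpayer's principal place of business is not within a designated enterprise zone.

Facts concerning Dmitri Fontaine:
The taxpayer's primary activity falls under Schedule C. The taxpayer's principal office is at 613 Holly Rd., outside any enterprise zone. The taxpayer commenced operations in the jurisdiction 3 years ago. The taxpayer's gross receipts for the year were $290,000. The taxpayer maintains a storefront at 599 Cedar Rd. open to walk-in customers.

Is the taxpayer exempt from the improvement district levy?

Yes — exempt.

(a) ≥ 4 yrs in jurisdiction — not met.
(i) Schedule C activity — met.
(ii) has storefront — met.
(iii) receipts ≤ $300,000 — satisfied.
So (b) is satisfied (T AND T AND T).
So (1) is satisfied (F OR T).
(2) not (in enterprise zone) — holds.
Overall = T AND T = true.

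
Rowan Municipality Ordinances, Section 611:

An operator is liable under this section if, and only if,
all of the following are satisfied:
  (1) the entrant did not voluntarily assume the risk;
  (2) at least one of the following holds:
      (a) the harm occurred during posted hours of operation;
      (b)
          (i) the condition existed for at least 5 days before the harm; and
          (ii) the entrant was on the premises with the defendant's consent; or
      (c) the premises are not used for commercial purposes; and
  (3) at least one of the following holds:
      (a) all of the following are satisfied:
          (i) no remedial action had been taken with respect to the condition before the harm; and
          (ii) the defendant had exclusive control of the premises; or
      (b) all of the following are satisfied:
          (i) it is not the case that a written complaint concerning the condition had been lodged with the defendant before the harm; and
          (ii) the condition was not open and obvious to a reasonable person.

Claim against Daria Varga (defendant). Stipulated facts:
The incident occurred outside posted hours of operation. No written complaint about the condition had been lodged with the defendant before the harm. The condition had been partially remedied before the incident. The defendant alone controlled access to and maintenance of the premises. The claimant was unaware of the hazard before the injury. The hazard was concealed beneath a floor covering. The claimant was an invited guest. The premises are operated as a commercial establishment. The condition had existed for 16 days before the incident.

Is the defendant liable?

Yes — liable.

(1) no assumed risk — holds.
(a) during posted hours — not satisfied.
(i) condition ≥5 days old — holds.
(ii) consent to enter — holds.
(b): T AND T → true.
(c) not (commercial use) — not met.
So (2) is satisfied (F OR T OR F).
(i) no remedial action — not satisfied.
(ii) exclusive control — met.
(a) = F AND T = false.
(i) not (complaint lodged) — satisfied.
(ii) not open/obvious — satisfied.
So (b) is satisfied (T AND T).
So (3) is satisfied (F OR T).
Overall: T AND T AND T → true.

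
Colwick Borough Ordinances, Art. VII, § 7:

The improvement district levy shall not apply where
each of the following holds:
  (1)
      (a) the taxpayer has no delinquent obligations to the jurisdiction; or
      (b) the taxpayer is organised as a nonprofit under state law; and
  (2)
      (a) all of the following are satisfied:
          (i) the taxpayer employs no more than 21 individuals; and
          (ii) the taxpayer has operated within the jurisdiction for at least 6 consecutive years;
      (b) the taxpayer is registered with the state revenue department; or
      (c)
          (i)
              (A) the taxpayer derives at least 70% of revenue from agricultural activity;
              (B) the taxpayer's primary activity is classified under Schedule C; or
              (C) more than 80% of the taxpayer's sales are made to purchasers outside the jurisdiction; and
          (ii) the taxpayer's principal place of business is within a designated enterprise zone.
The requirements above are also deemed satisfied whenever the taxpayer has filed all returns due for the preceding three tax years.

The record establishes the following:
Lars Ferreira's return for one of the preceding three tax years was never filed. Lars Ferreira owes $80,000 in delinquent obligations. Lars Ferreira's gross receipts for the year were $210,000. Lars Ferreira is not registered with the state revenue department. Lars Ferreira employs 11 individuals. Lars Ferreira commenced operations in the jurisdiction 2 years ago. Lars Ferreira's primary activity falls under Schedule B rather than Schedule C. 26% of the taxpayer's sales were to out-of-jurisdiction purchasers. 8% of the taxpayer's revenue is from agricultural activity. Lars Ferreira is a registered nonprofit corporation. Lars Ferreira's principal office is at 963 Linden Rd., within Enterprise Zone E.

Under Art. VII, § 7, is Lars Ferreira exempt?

(a) no delinquency — fails.
(b) nonprofit — satisfied.
(1) = F OR T = true.
(i) ≤ 21 employees — holds.
(ii) ≥ 6 yrs in jurisdiction — fails.
(a): T AND F → false.
(b) state-registered — not satisfied.
(A) ≥70% agricultural — not met.
(B) Schedule C activity — not satisfied.
(C) >80% out-of-jur. sales — not satisfied.
(i) = F OR F OR F = false.
(ii) in enterprise zone — holds.
(c) = F AND T = false.
So (2) is not satisfied (F OR F OR F).
So Overall is not satisfied (T AND F).
Exception (returns current) — not satisfied.
Result: main false OR exception false → false.

No — not exempt.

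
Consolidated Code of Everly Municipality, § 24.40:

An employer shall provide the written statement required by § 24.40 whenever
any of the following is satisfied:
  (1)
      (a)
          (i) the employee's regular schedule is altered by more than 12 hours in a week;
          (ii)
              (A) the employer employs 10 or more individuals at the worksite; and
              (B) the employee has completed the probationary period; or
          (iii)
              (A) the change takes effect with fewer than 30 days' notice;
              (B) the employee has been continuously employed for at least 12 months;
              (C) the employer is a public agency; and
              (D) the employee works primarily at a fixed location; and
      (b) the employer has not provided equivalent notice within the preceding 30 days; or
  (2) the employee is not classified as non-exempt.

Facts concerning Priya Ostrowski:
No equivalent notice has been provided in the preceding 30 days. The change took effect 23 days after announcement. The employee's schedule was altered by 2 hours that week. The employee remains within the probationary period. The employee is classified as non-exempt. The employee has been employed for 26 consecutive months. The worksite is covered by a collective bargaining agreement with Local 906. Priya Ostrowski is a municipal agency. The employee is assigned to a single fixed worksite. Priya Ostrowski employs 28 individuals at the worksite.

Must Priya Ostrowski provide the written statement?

Yes — required.

(i) schedule shift > 12h — not satisfied.
(A) ≥ 10 at site — holds.
(B) past probation — not met.
(ii): T AND F → false.
(A) < 30 days' notice — satisfied.
(B) tenure ≥ 12 mo. — holds.
(C) public agency — met.
(D) fixed location — satisfied.
So (iii) is satisfied (T AND T AND T AND T).
(a): F OR F OR T → true.
(b) no recent notice — met.
(1): T AND T → true.
(2) not (non-exempt) — not met.
So Overall is satisfied (T OR F).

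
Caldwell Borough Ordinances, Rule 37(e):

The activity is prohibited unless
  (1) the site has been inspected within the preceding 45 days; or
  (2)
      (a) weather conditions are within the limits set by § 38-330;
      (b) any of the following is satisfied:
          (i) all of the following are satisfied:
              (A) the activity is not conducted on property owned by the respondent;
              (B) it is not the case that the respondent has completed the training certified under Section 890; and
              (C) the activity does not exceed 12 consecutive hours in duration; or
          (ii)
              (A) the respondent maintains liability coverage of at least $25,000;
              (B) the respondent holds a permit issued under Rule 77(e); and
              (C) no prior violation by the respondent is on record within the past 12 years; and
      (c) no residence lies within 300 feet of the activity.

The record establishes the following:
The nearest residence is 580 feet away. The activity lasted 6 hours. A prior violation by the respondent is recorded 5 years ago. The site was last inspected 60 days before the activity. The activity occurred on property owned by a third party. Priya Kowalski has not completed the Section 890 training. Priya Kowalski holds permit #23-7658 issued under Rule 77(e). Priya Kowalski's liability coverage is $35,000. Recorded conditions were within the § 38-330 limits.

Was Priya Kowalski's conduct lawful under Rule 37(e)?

Yes — lawful.

(1) site inspected — fails.
(a) weather ok — satisfied.
(A) not (own property) — met.
(B) not (training certified) — satisfied.
(C) ≤ 12 hrs duration — satisfied.
(i) = T AND T AND T = true.
(A) coverage ≥ $25,000 — satisfied.
(B) holds permit — satisfied.
(C) no prior violation — fails.
(ii) = T AND T AND F = false.
So (b) is satisfied (T OR F).
(c) no residence in 300 ft — satisfied.
(2) = T AND T AND T = true.
Overall: F OR T → true.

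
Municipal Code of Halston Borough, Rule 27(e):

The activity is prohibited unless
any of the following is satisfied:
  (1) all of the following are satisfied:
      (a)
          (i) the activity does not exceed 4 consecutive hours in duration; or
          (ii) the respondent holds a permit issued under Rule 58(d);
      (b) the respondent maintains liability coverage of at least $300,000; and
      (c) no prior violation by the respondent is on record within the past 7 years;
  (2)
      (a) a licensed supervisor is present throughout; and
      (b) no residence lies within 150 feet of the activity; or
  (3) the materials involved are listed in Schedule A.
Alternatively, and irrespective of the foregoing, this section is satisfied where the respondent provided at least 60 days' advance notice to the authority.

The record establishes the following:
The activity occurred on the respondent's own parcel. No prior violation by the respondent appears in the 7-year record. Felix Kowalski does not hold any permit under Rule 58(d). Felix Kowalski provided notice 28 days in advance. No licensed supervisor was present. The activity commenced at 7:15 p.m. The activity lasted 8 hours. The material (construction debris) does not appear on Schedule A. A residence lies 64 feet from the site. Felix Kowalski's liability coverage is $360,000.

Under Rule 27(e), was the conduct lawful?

No — unlawful.

(i) ≤ 4 hrs duration — fails.
(ii) holds permit — not met.
(a) = F OR F = false.
(b) coverage ≥ $300,000 — met.
(c) no prior violation — holds.
(1): F AND T AND T → false.
(a) supervisor present — fails.
(b) no residence in 150 ft — not met.
So (2) is not satisfied (F AND F).
(3) Schedule A material — not satisfied.
Overall: F OR F OR F → false.
Exception (≥60 days' notice) — not satisfied.
Result: main false OR exception false → false.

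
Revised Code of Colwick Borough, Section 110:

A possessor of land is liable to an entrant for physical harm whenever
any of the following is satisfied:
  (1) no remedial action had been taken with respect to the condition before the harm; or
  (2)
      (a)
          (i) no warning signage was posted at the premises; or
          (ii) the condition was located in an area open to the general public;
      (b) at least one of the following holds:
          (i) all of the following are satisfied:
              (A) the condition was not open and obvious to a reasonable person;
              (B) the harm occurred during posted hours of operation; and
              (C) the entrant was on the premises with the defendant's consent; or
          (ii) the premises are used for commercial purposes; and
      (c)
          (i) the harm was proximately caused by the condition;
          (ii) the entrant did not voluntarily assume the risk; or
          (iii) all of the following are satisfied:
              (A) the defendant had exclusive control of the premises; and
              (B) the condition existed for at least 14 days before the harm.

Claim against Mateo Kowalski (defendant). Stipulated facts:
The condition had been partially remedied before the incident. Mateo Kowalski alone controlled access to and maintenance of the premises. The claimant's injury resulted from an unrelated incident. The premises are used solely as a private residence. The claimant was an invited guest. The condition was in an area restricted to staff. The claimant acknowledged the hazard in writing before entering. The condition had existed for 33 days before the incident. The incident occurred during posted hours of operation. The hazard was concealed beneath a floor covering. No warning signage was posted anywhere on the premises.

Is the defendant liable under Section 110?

Yes — liable.

(1) no remedial action — not satisfied.
(i) no signage posted — holds.
(ii) public area — not met.
(a) = T OR F = true.
(A) not open/obvious — met.
(B) during posted hours — holds.
(C) consent to enter — met.
So (i) is satisfied (T AND T AND T).
(ii) commercial use — fails.
(b) = T OR F = true.
(i) proximate cause — not satisfied.
(ii) no assumed risk — not satisfied.
(A) exclusive control — met.
(B) condition ≥14 days old — met.
(iii): T AND T → true.
(c) = F OR F OR T = true.
(2) = T AND T AND T = true.
Overall = F OR T = true.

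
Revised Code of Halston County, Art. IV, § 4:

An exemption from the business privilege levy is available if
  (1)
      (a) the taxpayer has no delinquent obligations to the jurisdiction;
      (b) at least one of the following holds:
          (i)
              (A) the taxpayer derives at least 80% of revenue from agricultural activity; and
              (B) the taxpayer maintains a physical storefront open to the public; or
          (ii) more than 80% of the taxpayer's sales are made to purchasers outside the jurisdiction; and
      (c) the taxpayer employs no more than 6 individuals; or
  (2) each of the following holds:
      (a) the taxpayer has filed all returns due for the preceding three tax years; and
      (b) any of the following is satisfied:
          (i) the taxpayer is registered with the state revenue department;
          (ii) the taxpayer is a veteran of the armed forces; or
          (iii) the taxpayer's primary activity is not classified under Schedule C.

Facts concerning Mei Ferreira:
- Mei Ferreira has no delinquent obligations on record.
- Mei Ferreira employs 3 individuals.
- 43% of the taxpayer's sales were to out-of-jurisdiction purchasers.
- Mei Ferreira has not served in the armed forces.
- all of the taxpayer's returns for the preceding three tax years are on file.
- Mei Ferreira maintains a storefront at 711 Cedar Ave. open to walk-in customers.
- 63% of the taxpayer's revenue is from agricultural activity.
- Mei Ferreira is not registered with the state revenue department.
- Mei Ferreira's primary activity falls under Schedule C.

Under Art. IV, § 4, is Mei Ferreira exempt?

No — not exempt.

(a) no delinquency — met.
(A) ≥80% agricultural — not satisfied.
(B) has storefront — holds.
(i) = F AND T = false.
(ii) >80% out-of-jur. sales — not satisfied.
So (b) is not satisfied (F OR F).
(c) ≤ 6 employees — met.
(1): T AND F AND T → false.
(a) returns current — holds.
(i) state-registered — not satisfied.
(ii) veteran — fails.
(iii) not (Schedule C activity) — not met.
So (b) is not satisfied (F OR F OR F).
(2): T AND F → false.
Overall = F OR F = false.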